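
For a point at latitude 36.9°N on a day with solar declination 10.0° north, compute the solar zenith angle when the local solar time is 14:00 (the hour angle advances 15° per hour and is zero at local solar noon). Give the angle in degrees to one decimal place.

Hour angle H = 15° × (14 − 12) = 30.00°.
With φ = 36.9°, δ = 10.0°, H = 30.00°: sin φ sin δ = 0.1043, cos φ cos δ cos H = 0.6820, so cos θ_z = 0.7863.
θ_z = arccos(0.7863) = 38.16°.

38.2°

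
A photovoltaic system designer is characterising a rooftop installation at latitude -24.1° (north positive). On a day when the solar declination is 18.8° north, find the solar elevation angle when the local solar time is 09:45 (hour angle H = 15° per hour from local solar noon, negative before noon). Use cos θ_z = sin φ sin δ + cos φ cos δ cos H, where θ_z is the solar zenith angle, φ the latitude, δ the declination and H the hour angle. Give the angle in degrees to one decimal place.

35.9°

Hour angle H = 15° × (9.75 − 12) = -33.75°.
cos θ_z = sin φ sin δ + cos φ cos δ cos H = (-0.4083)(0.3223) + (0.9128)(0.9466)(0.8315) = 0.5869.
θ_z = arccos(0.5869) = 54.06°, so the elevation is 90° − 54.06° = 35.94°.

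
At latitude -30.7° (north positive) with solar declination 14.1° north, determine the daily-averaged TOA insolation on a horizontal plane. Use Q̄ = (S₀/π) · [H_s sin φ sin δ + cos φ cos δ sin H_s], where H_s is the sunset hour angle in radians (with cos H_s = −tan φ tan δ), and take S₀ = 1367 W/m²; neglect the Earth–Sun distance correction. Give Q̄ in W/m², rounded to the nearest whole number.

The sunset hour angle satisfies cos H_s = −tan φ tan δ = 0.1491, giving H_s = 81.43°. In radians, H_s = 1.4212.
H_s sin φ sin δ = 1.4212 × -0.5105 × 0.2436 = -0.1767.
cos φ cos δ sin H_s = 0.8599 × 0.9699 × 0.9888 = 0.8247.
Q̄ = (1367/π) × (-0.1767 + 0.8247) = 435.13 × 0.6480 = 281.96 W/m².

282 W/m²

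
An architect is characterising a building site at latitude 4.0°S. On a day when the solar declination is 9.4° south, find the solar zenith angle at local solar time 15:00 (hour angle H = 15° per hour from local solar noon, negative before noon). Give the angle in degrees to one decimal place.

45.0°

Hour angle H = 15° × (15 − 12) = 45.00°.
With φ = -4.0°, δ = -9.4°, H = 45.00°: sin φ sin δ = 0.0114, cos φ cos δ cos H = 0.6959, so cos θ_z = 0.7073.
θ_z = arccos(0.7073) = 44.98°.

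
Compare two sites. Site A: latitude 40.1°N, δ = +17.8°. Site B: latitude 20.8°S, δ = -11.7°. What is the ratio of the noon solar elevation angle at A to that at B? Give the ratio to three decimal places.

A: 90° − |40.1 − (17.8)| = 67.70°.
B: 90° − |-20.8 − (-11.7)| = 80.90°.
Ratio A/B = 67.7000 / 80.9000 = 0.8368.

0.837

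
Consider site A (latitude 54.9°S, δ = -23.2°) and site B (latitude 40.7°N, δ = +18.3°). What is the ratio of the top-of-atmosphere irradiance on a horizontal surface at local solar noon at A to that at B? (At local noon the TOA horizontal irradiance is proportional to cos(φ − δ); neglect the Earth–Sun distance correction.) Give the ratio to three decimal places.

0.920

A: cos θ_z = cos(-54.9° − (-23.2°)) = 0.8508.
B: cos θ_z = cos(40.7° − (18.3°)) = 0.9245.
Ratio A/B = 0.8508 / 0.9245 = 0.9203.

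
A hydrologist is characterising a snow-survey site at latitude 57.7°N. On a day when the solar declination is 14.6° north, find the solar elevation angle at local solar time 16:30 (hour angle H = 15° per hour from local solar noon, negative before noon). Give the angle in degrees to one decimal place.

24.3°

Hour angle H = 15° × (16.5 − 12) = 67.50°.
With φ = 57.7°, δ = 14.6°, H = 67.50°: sin φ sin δ = 0.2131, cos φ cos δ cos H = 0.1979, so cos θ_z = 0.4110.
θ_z = arccos(0.4110) = 65.73°, so the elevation is 90° − 65.73° = 24.27°.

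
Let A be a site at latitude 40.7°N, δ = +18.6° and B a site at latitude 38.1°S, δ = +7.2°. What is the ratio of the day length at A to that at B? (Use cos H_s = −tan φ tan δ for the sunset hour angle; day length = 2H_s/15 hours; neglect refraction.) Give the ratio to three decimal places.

A: H_s = arccos(−tan 40.7° · tan 18.6°) = 106.83°, so 2H_s/15 = 14.2440 h.
B: H_s = arccos(−tan -38.1° · tan 7.2°) = 84.32°, so 2H_s/15 = 11.2427 h.
Ratio A/B = 14.2440 / 11.2427 = 1.2670.

1.267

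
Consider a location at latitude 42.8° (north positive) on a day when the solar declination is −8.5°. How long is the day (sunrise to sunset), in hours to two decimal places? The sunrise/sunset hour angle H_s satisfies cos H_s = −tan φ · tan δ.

10.94 hours

−tan φ tan δ = −(0.9260)(-0.1495) = 0.1384; H_s = arccos(0.1384) = 82.04°.
Day length = 2 H_s / 15° h⁻¹ = 164.08° / 15 = 10.939 h.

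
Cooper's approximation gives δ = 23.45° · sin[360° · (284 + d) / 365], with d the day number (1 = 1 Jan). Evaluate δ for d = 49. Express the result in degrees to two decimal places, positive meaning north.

-12.27°

360 × (284 + 49) / 365 = 328.438°; sin(328.438°) = -0.5234.
δ = 23.45 × -0.5234 = -12.274° ≈ -12.27°.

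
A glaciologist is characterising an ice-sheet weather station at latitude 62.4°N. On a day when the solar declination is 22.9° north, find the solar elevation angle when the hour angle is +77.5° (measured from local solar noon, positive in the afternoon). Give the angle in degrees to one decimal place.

cos θ_z = sin φ sin δ + cos φ cos δ cos H = (0.8862)(0.3891) + (0.4633)(0.9212)(0.2164) = 0.4372.
θ_z = arccos(0.4372) = 64.07°, so the elevation is 90° − 64.07° = 25.93°.

25.9°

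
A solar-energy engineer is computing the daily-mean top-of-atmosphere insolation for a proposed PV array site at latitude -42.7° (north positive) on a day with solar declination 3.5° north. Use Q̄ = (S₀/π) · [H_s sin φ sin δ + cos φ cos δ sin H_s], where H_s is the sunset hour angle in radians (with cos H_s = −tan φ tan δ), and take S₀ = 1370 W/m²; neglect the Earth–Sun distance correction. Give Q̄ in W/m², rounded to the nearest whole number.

The sunset hour angle satisfies cos H_s = −tan φ tan δ = 0.0564, giving H_s = 86.77°. In radians, H_s = 1.5144.
H_s sin φ sin δ = 1.5144 × -0.6782 × 0.0610 = -0.0627.
cos φ cos δ sin H_s = 0.7349 × 0.9981 × 0.9984 = 0.7323.
Q̄ = (1370/π) × (-0.0627 + 0.7323) = 436.08 × 0.6696 = 292.00 W/m².

292 W/m²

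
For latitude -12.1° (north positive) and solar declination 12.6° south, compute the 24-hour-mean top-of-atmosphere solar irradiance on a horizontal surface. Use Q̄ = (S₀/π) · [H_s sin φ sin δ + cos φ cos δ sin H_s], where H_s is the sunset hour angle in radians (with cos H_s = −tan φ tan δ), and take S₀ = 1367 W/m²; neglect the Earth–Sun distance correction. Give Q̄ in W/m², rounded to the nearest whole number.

−tan φ tan δ = −(-0.2144)(-0.2235) = -0.0479; H_s = arccos(-0.0479) = 92.75°. In radians, H_s = 1.6188.
H_s sin φ sin δ = 1.6188 × -0.2096 × -0.2181 = 0.0740.
cos φ cos δ sin H_s = 0.9778 × 0.9759 × 0.9988 = 0.9531.
Q̄ = (1367/π) × (0.0740 + 0.9531) = 435.13 × 1.0271 = 446.92 W/m².

447 W/m²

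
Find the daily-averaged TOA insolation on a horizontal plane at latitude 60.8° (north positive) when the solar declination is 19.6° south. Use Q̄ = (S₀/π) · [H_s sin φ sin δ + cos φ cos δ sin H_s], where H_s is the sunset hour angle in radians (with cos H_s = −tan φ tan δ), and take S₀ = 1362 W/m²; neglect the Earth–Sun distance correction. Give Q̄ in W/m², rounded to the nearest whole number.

−tan φ tan δ = −(1.7893)(-0.3561) = 0.6372; H_s = arccos(0.6372) = 50.42°. In radians, H_s = 0.8800.
H_s sin φ sin δ = 0.8800 × 0.8729 × -0.3355 = -0.2577.
cos φ cos δ sin H_s = 0.4879 × 0.9421 × 0.7707 = 0.3543.
Q̄ = (1362/π) × (-0.2577 + 0.3543) = 433.54 × 0.0966 = 41.88 W/m².

42 W/m²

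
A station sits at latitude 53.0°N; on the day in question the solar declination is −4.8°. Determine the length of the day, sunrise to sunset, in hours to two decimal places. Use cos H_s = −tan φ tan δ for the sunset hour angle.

The sunset hour angle satisfies cos H_s = −tan φ tan δ = 0.1114, giving H_s = 83.60°.
Day length = 2 H_s / 15° h⁻¹ = 167.20° / 15 = 11.147 h.

11.15 hours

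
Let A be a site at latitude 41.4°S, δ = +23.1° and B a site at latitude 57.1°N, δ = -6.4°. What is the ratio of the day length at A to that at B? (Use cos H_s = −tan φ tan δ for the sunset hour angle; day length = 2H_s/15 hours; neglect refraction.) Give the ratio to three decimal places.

0.849

A: H_s = arccos(−tan -41.4° · tan 23.1°) = 67.91°, so 2H_s/15 = 9.0547 h.
B: H_s = arccos(−tan 57.1° · tan -6.4°) = 80.02°, so 2H_s/15 = 10.6693 h.
Ratio A/B = 9.0547 / 10.6693 = 0.8487.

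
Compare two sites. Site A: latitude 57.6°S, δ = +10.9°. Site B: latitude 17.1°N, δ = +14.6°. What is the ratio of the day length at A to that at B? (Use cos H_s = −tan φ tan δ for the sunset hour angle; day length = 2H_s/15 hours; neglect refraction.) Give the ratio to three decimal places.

A: H_s = arccos(−tan -57.6° · tan 10.9°) = 72.34°, so 2H_s/15 = 9.6453 h.
B: H_s = arccos(−tan 17.1° · tan 14.6°) = 94.60°, so 2H_s/15 = 12.6133 h.
Ratio A/B = 9.6453 / 12.6133 = 0.7647.

0.765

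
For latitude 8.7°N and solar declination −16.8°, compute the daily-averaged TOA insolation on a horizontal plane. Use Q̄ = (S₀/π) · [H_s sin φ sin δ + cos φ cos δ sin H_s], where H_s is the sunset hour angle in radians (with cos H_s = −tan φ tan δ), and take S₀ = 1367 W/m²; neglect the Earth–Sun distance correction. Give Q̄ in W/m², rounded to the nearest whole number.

−tan φ tan δ = −(0.1530)(-0.3019) = 0.0462; H_s = arccos(0.0462) = 87.35°. In radians, H_s = 1.5245.
H_s sin φ sin δ = 1.5245 × 0.1513 × -0.2890 = -0.0667.
cos φ cos δ sin H_s = 0.9885 × 0.9573 × 0.9989 = 0.9453.
Q̄ = (1367/π) × (-0.0667 + 0.9453) = 435.13 × 0.8786 = 382.31 W/m².

382 W/m²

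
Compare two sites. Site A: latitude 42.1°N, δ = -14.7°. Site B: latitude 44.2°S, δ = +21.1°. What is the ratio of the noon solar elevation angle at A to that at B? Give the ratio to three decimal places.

A: 90° − |42.1 − (-14.7)| = 33.20°.
B: 90° − |-44.2 − (21.1)| = 24.70°.
Ratio A/B = 33.2000 / 24.7000 = 1.3441.

1.344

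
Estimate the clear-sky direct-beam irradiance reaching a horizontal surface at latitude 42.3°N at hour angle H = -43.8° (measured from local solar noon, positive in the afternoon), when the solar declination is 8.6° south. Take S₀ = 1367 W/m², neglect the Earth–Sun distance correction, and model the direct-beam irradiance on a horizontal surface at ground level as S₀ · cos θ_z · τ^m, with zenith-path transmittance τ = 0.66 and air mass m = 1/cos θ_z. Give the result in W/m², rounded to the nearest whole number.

cos θ_z = sin(42.3°) sin(-8.6°) + cos(42.3°) cos(-8.6°) cos(-43.80°) = -0.1006 + 0.5278 = 0.4272.
Air mass m = 1/cos θ_z = 1/0.4272 = 2.341; τ^m = 0.66^2.341 = 0.3781.
Surface direct beam = 1367 × 0.4272 × 0.3781 = 220.80 W/m².

221 W/m²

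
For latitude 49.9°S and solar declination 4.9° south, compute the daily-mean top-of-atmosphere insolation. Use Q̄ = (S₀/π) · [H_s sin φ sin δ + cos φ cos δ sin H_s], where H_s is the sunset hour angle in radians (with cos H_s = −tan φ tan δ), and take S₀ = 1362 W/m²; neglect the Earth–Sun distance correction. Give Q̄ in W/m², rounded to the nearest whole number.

324 W/m²

−tan φ tan δ = −(-1.1875)(-0.0857) = -0.1018; H_s = arccos(-0.1018) = 95.84°. In radians, H_s = 1.6727.
H_s sin φ sin δ = 1.6727 × -0.7649 × -0.0854 = 0.1093.
cos φ cos δ sin H_s = 0.6441 × 0.9963 × 0.9948 = 0.6384.
Q̄ = (1362/π) × (0.1093 + 0.6384) = 433.54 × 0.7477 = 324.16 W/m².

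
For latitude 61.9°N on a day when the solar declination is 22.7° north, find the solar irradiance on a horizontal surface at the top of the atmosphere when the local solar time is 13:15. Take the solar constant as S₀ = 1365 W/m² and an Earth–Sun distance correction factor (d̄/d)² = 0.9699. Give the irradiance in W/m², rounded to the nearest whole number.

995 W/m²

Hour angle H = 15° × (13.25 − 12) = 18.75°.
cos θ_z = sin φ sin δ + cos φ cos δ cos H = (0.8821)(0.3859) + (0.4710)(0.9225)(0.9469) = 0.7518.
Top-of-atmosphere irradiance = S₀ (d̄/d)² cos θ_z = 1365 × 0.9699 × 0.7518 = 995.32 W/m².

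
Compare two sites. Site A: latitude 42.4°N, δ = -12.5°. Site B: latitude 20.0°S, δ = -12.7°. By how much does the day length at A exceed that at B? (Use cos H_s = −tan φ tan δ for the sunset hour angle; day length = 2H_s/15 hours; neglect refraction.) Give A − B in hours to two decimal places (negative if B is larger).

A: H_s = arccos(−tan 42.4° · tan -12.5°) = 78.32°, so 2H_s/15 = 10.4427 h.
B: H_s = arccos(−tan -20.0° · tan -12.7°) = 94.70°, so 2H_s/15 = 12.6267 h.
A − B = 10.4427 − 12.6267 = -2.1840 h.

-2.18 h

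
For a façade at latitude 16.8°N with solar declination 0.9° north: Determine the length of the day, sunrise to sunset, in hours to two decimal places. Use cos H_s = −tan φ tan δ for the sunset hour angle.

12.04 hours

cos H_s = −tan(16.8°) · tan(0.9°) = -0.0047, so H_s = arccos(-0.0047) = 90.27°.
Day length = 2 H_s / 15° h⁻¹ = 180.54° / 15 = 12.036 h.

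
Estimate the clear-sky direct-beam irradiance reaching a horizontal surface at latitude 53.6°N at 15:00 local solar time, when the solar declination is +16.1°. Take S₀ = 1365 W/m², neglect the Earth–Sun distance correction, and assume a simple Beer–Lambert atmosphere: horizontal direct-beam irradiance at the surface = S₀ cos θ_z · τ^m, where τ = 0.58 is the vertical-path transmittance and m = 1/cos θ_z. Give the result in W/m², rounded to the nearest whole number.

358 W/m²

Hour angle H = 15° × (15 − 12) = 45.00°.
cos θ_z = sin φ sin δ + cos φ cos δ cos H = (0.8049)(0.2773) + (0.5934)(0.9608)(0.7071) = 0.6263.
Air mass m = 1/cos θ_z = 1/0.6263 = 1.597; τ^m = 0.58^1.597 = 0.4190.
Surface direct beam = 1365 × 0.6263 × 0.4190 = 358.20 W/m².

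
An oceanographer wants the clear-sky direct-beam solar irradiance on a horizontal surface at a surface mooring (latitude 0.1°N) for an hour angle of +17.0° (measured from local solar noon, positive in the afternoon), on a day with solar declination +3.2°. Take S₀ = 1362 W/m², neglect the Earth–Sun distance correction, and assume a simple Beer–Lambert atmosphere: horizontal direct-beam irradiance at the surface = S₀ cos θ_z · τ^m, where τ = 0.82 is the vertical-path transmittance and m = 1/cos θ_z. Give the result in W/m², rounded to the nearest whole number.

1057 W/m²

cos θ_z = sin(0.1°) sin(3.2°) + cos(0.1°) cos(3.2°) cos(17.00°) = 0.0001 + 0.9548 = 0.9549.
Air mass m = 1/cos θ_z = 1/0.9549 = 1.047; τ^m = 0.82^1.047 = 0.8124.
Surface direct beam = 1362 × 0.9549 × 0.8124 = 1056.59 W/m².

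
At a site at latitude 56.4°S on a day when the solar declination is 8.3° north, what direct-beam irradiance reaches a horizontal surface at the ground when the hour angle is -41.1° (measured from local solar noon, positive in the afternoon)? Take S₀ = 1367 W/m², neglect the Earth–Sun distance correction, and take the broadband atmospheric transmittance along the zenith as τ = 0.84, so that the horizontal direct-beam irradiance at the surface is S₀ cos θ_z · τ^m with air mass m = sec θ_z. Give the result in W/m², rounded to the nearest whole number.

With φ = -56.4°, δ = 8.3°, H = -41.10°: sin φ sin δ = -0.1202, cos φ cos δ cos H = 0.4126, so cos θ_z = 0.2924.
Air mass m = 1/cos θ_z = 1/0.2924 = 3.420; τ^m = 0.84^3.420 = 0.5509.
Surface direct beam = 1367 × 0.2924 × 0.5509 = 220.20 W/m².

220 W/m²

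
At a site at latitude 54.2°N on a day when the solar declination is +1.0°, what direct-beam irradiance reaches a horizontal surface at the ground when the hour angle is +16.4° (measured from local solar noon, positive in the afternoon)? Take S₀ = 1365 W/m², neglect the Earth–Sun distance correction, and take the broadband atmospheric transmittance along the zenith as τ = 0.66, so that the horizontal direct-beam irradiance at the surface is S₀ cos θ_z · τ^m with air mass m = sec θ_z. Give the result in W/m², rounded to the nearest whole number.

cos θ_z = sin φ sin δ + cos φ cos δ cos H = (0.8111)(0.0175) + (0.5850)(0.9998)(0.9593) = 0.5753.
Air mass m = 1/cos θ_z = 1/0.5753 = 1.738; τ^m = 0.66^1.738 = 0.4857.
Surface direct beam = 1365 × 0.5753 × 0.4857 = 381.41 W/m².

381 W/m²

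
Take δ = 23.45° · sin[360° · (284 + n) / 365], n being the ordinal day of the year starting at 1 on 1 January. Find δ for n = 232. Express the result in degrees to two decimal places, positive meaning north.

+12.10°

360 × (284 + 232) / 365 = 508.932°; sin(508.932°) = 0.5161.
δ = 23.45 × 0.5161 = 12.103° ≈ +12.10°.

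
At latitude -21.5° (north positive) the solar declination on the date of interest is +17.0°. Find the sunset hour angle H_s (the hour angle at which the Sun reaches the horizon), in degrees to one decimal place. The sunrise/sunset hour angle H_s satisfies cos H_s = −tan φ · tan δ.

83.1°

The sunset hour angle satisfies cos H_s = −tan φ tan δ = 0.1204, giving H_s = 83.08°.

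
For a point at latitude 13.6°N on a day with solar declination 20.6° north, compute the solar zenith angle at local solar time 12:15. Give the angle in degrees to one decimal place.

7.9°

Hour angle H = 15° × (12.25 − 12) = 3.75°.
With φ = 13.6°, δ = 20.6°, H = 3.75°: sin φ sin δ = 0.0827, cos φ cos δ cos H = 0.9079, so cos θ_z = 0.9906.
θ_z = arccos(0.9906) = 7.86°.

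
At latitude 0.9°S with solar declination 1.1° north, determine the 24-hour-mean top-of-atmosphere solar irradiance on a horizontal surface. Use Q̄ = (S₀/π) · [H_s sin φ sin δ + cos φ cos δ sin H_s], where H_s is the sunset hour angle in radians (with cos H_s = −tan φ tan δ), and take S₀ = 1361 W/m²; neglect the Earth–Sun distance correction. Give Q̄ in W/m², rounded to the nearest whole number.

433 W/m²

The sunset hour angle satisfies cos H_s = −tan φ tan δ = 0.0003, giving H_s = 89.98°. In radians, H_s = 1.5704.
H_s sin φ sin δ = 1.5704 × -0.0157 × 0.0192 = -0.0005.
cos φ cos δ sin H_s = 0.9999 × 0.9998 × 1.0000 = 0.9997.
Q̄ = (1361/π) × (-0.0005 + 0.9997) = 433.22 × 0.9992 = 432.87 W/m².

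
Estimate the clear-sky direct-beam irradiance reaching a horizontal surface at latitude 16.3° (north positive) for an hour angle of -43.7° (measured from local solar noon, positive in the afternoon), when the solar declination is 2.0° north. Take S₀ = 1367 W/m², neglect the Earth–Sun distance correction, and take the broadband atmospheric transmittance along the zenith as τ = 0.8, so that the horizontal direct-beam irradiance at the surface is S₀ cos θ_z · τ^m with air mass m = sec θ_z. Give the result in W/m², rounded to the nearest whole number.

cos θ_z = sin φ sin δ + cos φ cos δ cos H = (0.2807)(0.0349) + (0.9598)(0.9994)(0.7230) = 0.7033.
Air mass m = 1/cos θ_z = 1/0.7033 = 1.422; τ^m = 0.8^1.422 = 0.7281.
Surface direct beam = 1367 × 0.7033 × 0.7281 = 700.00 W/m².

700 W/m²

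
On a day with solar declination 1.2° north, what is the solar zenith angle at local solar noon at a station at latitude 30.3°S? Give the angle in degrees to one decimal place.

At local solar noon the hour angle is zero, so the zenith angle is |φ − δ| = |-30.3° − (1.2°)| = 31.5°.

31.5°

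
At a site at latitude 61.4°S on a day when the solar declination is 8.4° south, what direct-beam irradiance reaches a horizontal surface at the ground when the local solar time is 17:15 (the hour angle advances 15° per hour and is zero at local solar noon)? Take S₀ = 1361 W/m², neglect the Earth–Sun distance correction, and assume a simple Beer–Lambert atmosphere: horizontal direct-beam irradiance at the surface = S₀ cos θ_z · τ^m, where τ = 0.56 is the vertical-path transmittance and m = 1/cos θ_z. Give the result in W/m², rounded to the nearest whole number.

22 W/m²

Hour angle H = 15° × (17.25 − 12) = 78.75°.
With φ = -61.4°, δ = -8.4°, H = 78.75°: sin φ sin δ = 0.1283, cos φ cos δ cos H = 0.0924, so cos θ_z = 0.2207.
Air mass m = 1/cos θ_z = 1/0.2207 = 4.531; τ^m = 0.56^4.531 = 0.0723.
Surface direct beam = 1361 × 0.2207 × 0.0723 = 21.72 W/m².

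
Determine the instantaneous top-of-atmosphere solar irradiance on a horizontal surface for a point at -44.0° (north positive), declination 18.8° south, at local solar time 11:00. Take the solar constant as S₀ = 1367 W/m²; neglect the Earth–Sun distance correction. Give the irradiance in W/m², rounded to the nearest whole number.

1205 W/m²

Hour angle H = 15° × (11 − 12) = -15.00°.
cos θ_z = sin φ sin δ + cos φ cos δ cos H = (-0.6947)(-0.3223) + (0.7193)(0.9466)(0.9659) = 0.8816.
Top-of-atmosphere irradiance = S₀ cos θ_z = 1367 × 0.8816 = 1205.15 W/m².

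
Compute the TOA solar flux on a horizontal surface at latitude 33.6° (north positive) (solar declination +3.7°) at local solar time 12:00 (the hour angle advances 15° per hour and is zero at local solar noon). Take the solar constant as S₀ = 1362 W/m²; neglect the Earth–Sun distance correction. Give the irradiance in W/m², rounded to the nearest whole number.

1181 W/m²

Hour angle H = 15° × (12 − 12) = 0.00°.
With φ = 33.6°, δ = 3.7°, H = 0.00°: sin φ sin δ = 0.0357, cos φ cos δ cos H = 0.8312, so cos θ_z = 0.8669.
Top-of-atmosphere irradiance = S₀ cos θ_z = 1362 × 0.8669 = 1180.72 W/m².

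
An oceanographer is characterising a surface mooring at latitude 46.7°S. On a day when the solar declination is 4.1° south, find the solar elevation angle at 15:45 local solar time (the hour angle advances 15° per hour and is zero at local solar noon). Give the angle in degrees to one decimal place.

25.6°

Hour angle H = 15° × (15.75 − 12) = 56.25°.
With φ = -46.7°, δ = -4.1°, H = 56.25°: sin φ sin δ = 0.0520, cos φ cos δ cos H = 0.3800, so cos θ_z = 0.4320.
θ_z = arccos(0.4320) = 64.41°, so the elevation is 90° − 64.41° = 25.59°.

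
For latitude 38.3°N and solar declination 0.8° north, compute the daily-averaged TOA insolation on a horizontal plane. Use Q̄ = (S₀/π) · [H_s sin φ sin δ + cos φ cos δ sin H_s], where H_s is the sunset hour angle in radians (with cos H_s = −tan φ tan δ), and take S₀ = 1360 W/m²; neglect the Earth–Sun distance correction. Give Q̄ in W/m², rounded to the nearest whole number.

cos H_s = −tan(38.3°) · tan(0.8°) = -0.0110, so H_s = arccos(-0.0110) = 90.63°. In radians, H_s = 1.5818.
H_s sin φ sin δ = 1.5818 × 0.6198 × 0.0140 = 0.0137.
cos φ cos δ sin H_s = 0.7848 × 0.9999 × 0.9999 = 0.7846.
Q̄ = (1360/π) × (0.0137 + 0.7846) = 432.90 × 0.7983 = 345.58 W/m².

346 W/m²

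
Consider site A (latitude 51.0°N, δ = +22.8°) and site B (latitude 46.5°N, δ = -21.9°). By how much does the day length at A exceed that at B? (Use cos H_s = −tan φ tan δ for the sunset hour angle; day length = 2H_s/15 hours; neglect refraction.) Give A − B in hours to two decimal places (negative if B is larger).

A: H_s = arccos(−tan 51.0° · tan 22.8°) = 121.27°, so 2H_s/15 = 16.1693 h.
B: H_s = arccos(−tan 46.5° · tan -21.9°) = 64.94°, so 2H_s/15 = 8.6587 h.
A − B = 16.1693 − 8.6587 = 7.5106 h.

+7.51 h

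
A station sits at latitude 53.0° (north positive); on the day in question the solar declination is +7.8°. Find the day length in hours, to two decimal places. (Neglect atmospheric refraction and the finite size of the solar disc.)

cos H_s = −tan(53.0°) · tan(7.8°) = -0.1818, so H_s = arccos(-0.1818) = 100.47°.
Day length = 2 H_s / 15° h⁻¹ = 200.94° / 15 = 13.396 h.

13.40 hours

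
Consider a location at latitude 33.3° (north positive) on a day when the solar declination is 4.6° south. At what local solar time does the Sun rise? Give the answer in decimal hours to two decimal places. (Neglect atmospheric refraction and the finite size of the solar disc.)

cos H_s = −tan(33.3°) · tan(-4.6°) = 0.0529, so H_s = arccos(0.0529) = 86.97°.
Sunrise is at 12 − H_s/15 = 12 − 5.798 = 6.202 h local solar time.

6.20 h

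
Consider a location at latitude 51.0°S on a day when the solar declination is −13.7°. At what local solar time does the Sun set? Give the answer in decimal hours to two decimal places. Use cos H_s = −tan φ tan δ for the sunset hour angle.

cos H_s = −tan(-51.0°) · tan(-13.7°) = -0.3010, so H_s = arccos(-0.3010) = 107.52°.
Sunset is at 12 + H_s/15 = 12 + 7.168 = 19.168 h local solar time.

19.17 h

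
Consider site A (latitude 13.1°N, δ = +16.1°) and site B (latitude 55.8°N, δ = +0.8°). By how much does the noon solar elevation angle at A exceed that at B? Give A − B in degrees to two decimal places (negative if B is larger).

+52.00°

A: 90° − |13.1 − (16.1)| = 87.00°.
B: 90° − |55.8 − (0.8)| = 35.00°.
A − B = 87.00 − 35.00 = 52.00°.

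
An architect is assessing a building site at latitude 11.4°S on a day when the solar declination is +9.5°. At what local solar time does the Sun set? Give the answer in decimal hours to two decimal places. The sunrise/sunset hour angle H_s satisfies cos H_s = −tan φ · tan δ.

−tan φ tan δ = −(-0.2016)(0.1673) = 0.0337; H_s = arccos(0.0337) = 88.07°.
Sunset is at 12 + H_s/15 = 12 + 5.871 = 17.871 h local solar time.

17.87 h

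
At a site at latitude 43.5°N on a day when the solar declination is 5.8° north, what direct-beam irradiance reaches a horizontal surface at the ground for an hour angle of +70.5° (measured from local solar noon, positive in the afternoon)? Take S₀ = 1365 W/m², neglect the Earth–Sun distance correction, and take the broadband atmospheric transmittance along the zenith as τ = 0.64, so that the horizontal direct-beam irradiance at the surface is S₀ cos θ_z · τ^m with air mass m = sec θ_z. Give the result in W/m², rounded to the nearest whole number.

101 W/m²

With φ = 43.5°, δ = 5.8°, H = 70.50°: sin φ sin δ = 0.0696, cos φ cos δ cos H = 0.2409, so cos θ_z = 0.3105.
Air mass m = 1/cos θ_z = 1/0.3105 = 3.221; τ^m = 0.64^3.221 = 0.2375.
Surface direct beam = 1365 × 0.3105 × 0.2375 = 100.66 W/m².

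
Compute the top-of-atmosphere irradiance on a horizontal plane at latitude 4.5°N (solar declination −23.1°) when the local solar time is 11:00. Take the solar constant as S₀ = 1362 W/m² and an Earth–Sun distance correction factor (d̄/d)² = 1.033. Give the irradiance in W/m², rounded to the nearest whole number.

1203 W/m²

Hour angle H = 15° × (11 − 12) = -15.00°.
cos θ_z = sin φ sin δ + cos φ cos δ cos H = (0.0785)(-0.3923) + (0.9969)(0.9198)(0.9659) = 0.8549.
Top-of-atmosphere irradiance = S₀ (d̄/d)² cos θ_z = 1362 × 1.033 × 0.8549 = 1202.80 W/m².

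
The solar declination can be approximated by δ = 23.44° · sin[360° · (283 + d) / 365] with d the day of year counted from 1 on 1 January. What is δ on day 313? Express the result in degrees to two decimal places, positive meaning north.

-17.37°

360 × (283 + 313) / 365 = 587.836°; sin(587.836°) = -0.7412.
δ = 23.44 × -0.7412 = -17.374° ≈ -17.37°.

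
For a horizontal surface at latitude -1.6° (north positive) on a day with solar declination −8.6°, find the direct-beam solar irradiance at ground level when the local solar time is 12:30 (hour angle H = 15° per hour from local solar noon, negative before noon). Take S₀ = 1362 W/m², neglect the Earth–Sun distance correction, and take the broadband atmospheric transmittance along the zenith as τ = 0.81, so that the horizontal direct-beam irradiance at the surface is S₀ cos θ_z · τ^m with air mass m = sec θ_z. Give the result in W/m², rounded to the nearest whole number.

1082 W/m²

Hour angle H = 15° × (12.5 − 12) = 7.50°.
cos θ_z = sin φ sin δ + cos φ cos δ cos H = (-0.0279)(-0.1495) + (0.9996)(0.9888)(0.9914) = 0.9841.
Air mass m = 1/cos θ_z = 1/0.9841 = 1.016; τ^m = 0.81^1.016 = 0.8073.
Surface direct beam = 1362 × 0.9841 × 0.8073 = 1082.06 W/m².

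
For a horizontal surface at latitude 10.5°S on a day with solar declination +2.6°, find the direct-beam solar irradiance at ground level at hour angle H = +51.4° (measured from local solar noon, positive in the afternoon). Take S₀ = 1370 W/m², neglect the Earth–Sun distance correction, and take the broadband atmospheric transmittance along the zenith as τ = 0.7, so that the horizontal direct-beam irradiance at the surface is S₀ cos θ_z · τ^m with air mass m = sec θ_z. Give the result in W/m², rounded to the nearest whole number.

459 W/m²

cos θ_z = sin(-10.5°) sin(2.6°) + cos(-10.5°) cos(2.6°) cos(51.40°) = -0.0083 + 0.6128 = 0.6045.
Air mass m = 1/cos θ_z = 1/0.6045 = 1.654; τ^m = 0.7^1.654 = 0.5544.
Surface direct beam = 1370 × 0.6045 × 0.5544 = 459.13 W/m².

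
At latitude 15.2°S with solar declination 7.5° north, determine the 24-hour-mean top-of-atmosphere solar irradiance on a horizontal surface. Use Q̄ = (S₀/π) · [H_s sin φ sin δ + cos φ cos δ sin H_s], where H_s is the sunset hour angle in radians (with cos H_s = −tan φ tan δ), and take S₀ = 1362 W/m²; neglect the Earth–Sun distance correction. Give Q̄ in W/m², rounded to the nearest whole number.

392 W/m²

The sunset hour angle satisfies cos H_s = −tan φ tan δ = 0.0358, giving H_s = 87.95°. In radians, H_s = 1.5350.
H_s sin φ sin δ = 1.5350 × -0.2622 × 0.1305 = -0.0525.
cos φ cos δ sin H_s = 0.9650 × 0.9914 × 0.9994 = 0.9561.
Q̄ = (1362/π) × (-0.0525 + 0.9561) = 433.54 × 0.9036 = 391.75 W/m².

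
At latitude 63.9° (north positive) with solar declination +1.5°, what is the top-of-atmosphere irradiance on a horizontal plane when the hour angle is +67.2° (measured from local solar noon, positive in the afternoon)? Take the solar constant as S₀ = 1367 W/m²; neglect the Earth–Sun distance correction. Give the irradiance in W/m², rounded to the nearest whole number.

265 W/m²

With φ = 63.9°, δ = 1.5°, H = 67.20°: sin φ sin δ = 0.0235, cos φ cos δ cos H = 0.1704, so cos θ_z = 0.1939.
Top-of-atmosphere irradiance = S₀ cos θ_z = 1367 × 0.1939 = 265.06 W/m².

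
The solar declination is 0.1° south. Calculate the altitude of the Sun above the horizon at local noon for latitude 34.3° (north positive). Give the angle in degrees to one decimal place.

55.6°

At local solar noon the hour angle is zero, so the elevation is 90° − |φ − δ| = 90° − |34.3° − (-0.1°)| = 90° − 34.4° = 55.6°.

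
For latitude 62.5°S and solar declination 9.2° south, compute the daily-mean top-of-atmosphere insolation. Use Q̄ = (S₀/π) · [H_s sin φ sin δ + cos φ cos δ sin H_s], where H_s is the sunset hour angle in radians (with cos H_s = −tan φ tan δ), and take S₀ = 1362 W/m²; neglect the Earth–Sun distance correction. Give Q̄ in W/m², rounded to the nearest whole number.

304 W/m²

−tan φ tan δ = −(-1.9210)(-0.1620) = -0.3112; H_s = arccos(-0.3112) = 108.13°. In radians, H_s = 1.8872.
H_s sin φ sin δ = 1.8872 × -0.8870 × -0.1599 = 0.2677.
cos φ cos δ sin H_s = 0.4617 × 0.9871 × 0.9504 = 0.4331.
Q̄ = (1362/π) × (0.2677 + 0.4331) = 433.54 × 0.7008 = 303.82 W/m².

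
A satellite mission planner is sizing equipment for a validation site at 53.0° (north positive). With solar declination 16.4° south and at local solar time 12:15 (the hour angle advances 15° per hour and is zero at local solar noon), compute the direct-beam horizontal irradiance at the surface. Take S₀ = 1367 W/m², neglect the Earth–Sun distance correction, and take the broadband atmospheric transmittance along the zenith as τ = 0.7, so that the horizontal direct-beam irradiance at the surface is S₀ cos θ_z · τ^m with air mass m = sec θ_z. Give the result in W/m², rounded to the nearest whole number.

173 W/m²

Hour angle H = 15° × (12.25 − 12) = 3.75°.
cos θ_z = sin φ sin δ + cos φ cos δ cos H = (0.7986)(-0.2823) + (0.6018)(0.9593)(0.9979) = 0.3506.
Air mass m = 1/cos θ_z = 1/0.3506 = 2.852; τ^m = 0.7^2.852 = 0.3616.
Surface direct beam = 1367 × 0.3506 × 0.3616 = 173.30 W/m².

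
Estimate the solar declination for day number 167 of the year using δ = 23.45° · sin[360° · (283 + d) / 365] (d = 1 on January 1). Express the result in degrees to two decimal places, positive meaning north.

+23.31°

360 × (283 + 167) / 365 = 443.836°; sin(443.836°) = 0.9942.
δ = 23.45 × 0.9942 = 23.314° ≈ +23.31°.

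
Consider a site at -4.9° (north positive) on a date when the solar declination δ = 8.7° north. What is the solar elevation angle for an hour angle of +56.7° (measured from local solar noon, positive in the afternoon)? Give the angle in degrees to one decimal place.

cos θ_z = sin(-4.9°) sin(8.7°) + cos(-4.9°) cos(8.7°) cos(56.70°) = -0.0129 + 0.5407 = 0.5278.
θ_z = arccos(0.5278) = 58.14°, so the elevation is 90° − 58.14° = 31.86°.

31.9°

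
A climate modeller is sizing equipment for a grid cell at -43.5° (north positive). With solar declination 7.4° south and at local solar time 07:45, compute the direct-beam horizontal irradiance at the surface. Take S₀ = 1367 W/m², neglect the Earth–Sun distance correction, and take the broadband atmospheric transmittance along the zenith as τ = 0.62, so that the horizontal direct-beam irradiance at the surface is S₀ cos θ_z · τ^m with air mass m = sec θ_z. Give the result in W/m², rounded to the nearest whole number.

Hour angle H = 15° × (7.75 − 12) = -63.75°.
cos θ_z = sin φ sin δ + cos φ cos δ cos H = (-0.6884)(-0.1288) + (0.7254)(0.9917)(0.4423) = 0.4068.
Air mass m = 1/cos θ_z = 1/0.4068 = 2.458; τ^m = 0.62^2.458 = 0.3088.
Surface direct beam = 1367 × 0.4068 × 0.3088 = 171.72 W/m².

172 W/m²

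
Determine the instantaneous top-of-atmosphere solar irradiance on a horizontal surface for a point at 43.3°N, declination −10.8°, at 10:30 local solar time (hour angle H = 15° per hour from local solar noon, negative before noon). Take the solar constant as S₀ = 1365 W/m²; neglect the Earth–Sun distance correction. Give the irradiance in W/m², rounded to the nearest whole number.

Hour angle H = 15° × (10.5 − 12) = -22.50°.
cos θ_z = sin(43.3°) sin(-10.8°) + cos(43.3°) cos(-10.8°) cos(-22.50°) = -0.1285 + 0.6605 = 0.5320.
Top-of-atmosphere irradiance = S₀ cos θ_z = 1365 × 0.5320 = 726.18 W/m².

726 W/m²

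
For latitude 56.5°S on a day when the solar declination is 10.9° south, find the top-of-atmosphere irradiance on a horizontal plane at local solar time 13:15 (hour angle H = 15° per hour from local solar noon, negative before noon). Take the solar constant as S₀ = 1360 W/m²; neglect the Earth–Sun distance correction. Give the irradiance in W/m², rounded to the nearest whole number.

Hour angle H = 15° × (13.25 − 12) = 18.75°.
cos θ_z = sin φ sin δ + cos φ cos δ cos H = (-0.8339)(-0.1891) + (0.5519)(0.9820)(0.9469) = 0.6709.
Top-of-atmosphere irradiance = S₀ cos θ_z = 1360 × 0.6709 = 912.42 W/m².

912 W/m²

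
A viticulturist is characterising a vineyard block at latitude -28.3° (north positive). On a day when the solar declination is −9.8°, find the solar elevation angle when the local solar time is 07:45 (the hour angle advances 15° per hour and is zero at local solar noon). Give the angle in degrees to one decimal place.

27.7°

Hour angle H = 15° × (7.75 − 12) = -63.75°.
cos θ_z = sin φ sin δ + cos φ cos δ cos H = (-0.4741)(-0.1702) + (0.8805)(0.9854)(0.4423) = 0.4645.
θ_z = arccos(0.4645) = 62.32°, so the elevation is 90° − 62.32° = 27.68°.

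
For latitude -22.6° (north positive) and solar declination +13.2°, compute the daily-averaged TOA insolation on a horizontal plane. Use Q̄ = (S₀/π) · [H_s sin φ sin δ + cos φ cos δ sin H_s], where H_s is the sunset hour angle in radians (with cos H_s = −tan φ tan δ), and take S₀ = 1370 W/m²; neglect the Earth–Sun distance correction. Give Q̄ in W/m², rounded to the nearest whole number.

−tan φ tan δ = −(-0.4163)(0.2345) = 0.0976; H_s = arccos(0.0976) = 84.40°. In radians, H_s = 1.4731.
H_s sin φ sin δ = 1.4731 × -0.3843 × 0.2284 = -0.1293.
cos φ cos δ sin H_s = 0.9232 × 0.9736 × 0.9952 = 0.8945.
Q̄ = (1370/π) × (-0.1293 + 0.8945) = 436.08 × 0.7652 = 333.69 W/m².

334 W/m²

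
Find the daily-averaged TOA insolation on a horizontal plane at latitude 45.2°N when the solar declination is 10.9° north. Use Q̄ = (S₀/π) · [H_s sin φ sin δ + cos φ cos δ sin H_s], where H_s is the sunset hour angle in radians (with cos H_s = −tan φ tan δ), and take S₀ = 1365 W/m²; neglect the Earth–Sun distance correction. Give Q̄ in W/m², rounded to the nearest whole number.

−tan φ tan δ = −(1.0070)(0.1926) = -0.1939; H_s = arccos(-0.1939) = 101.18°. In radians, H_s = 1.7659.
H_s sin φ sin δ = 1.7659 × 0.7096 × 0.1891 = 0.2370.
cos φ cos δ sin H_s = 0.7046 × 0.9820 × 0.9810 = 0.6788.
Q̄ = (1365/π) × (0.2370 + 0.6788) = 434.49 × 0.9158 = 397.91 W/m².

398 W/m²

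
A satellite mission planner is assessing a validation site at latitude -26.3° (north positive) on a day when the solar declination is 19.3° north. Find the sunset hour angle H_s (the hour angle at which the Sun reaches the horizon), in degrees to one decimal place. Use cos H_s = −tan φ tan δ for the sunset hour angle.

The sunset hour angle satisfies cos H_s = −tan φ tan δ = 0.1731, giving H_s = 80.03°.

80.0°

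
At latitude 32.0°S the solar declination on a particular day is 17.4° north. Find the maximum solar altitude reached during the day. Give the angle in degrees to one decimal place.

40.6°

At local solar noon the hour angle is zero, so the elevation is 90° − |φ − δ| = 90° − |-32.0° − (17.4°)| = 90° − 49.4° = 40.6°.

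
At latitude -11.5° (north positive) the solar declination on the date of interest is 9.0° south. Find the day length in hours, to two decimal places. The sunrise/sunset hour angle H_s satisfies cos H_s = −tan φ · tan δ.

12.25 hours

−tan φ tan δ = −(-0.2035)(-0.1584) = -0.0322; H_s = arccos(-0.0322) = 91.85°.
Day length = 2 H_s / 15° h⁻¹ = 183.70° / 15 = 12.247 h.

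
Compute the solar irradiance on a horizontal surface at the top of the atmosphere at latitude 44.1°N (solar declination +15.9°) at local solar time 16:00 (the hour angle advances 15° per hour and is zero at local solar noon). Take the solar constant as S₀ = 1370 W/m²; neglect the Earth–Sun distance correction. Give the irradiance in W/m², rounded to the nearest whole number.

Hour angle H = 15° × (16 − 12) = 60.00°.
With φ = 44.1°, δ = 15.9°, H = 60.00°: sin φ sin δ = 0.1907, cos φ cos δ cos H = 0.3453, so cos θ_z = 0.5360.
Top-of-atmosphere irradiance = S₀ cos θ_z = 1370 × 0.5360 = 734.32 W/m².

734 W/m²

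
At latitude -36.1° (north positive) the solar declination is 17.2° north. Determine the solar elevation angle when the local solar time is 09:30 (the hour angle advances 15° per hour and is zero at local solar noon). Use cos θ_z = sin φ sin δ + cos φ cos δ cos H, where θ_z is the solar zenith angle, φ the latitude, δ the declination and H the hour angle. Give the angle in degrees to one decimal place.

Hour angle H = 15° × (9.5 − 12) = -37.50°.
cos θ_z = sin(-36.1°) sin(17.2°) + cos(-36.1°) cos(17.2°) cos(-37.50°) = -0.1742 + 0.6124 = 0.4382.
θ_z = arccos(0.4382) = 64.01°, so the elevation is 90° − 64.01° = 25.99°.

26.0°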